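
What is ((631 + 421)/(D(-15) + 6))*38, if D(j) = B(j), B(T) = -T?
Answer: 39976/21 ≈ 1903.6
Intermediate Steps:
D(j) = -j
((631 + 421)/(D(-15) + 6))*38 = ((631 + 421)/(-1*(-15) + 6))*38 = (1052/(15 + 6))*38 = (1052/21)*38 = 39976/21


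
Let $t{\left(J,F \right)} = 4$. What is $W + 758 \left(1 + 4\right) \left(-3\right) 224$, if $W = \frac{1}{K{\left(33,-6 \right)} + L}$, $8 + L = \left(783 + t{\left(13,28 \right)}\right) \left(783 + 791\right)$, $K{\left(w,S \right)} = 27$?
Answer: $- \frac{3154965428159}{1238757} \approx -2.5469 \cdot 10^{6}$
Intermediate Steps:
$L = 1238730$ ($L = -8 + \left(783 + 4\right) \left(783 + 791\right) = -8 + 787 \cdot 1574 = -8 + 1238738 = 1238730$)
$W = \frac{1}{1238757}$ ($W = \frac{1}{27 + 1238730} = \frac{1}{1238757} \approx 8.0726 \cdot 10^{-7}$)
$W + 758 \left(1 + 4\right) \left(-3\right) 224 = \frac{1}{1238757} + 758 \left(1 + 4\right) \left(-3\right) 224 = \frac{1}{1238757} + 758 \cdot 5 \left(-3\right) 224 = \frac{1}{1238757} + 758 \left(\left(-15\right) 224\right) = \frac{1}{1238757} + 758 \left(-3360\right) = \frac{1}{1238757} - 2546880 = - \frac{3154965428159}{1238757}$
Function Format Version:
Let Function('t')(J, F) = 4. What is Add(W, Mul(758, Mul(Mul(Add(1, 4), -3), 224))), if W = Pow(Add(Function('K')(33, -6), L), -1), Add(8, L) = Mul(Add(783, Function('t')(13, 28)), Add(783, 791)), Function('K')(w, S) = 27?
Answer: Rational(-3154965428159, 1238757) ≈ -2.5469e+6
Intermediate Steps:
L = 1238730 (L = Add(-8, Mul(Add(783, 4), Add(783, 791))) = Add(-8, Mul(787, 1574)) = Add(-8, 1238738) = 1238730)
W = Rational(1, 1238757) (W = Pow(Add(27, 1238730), -1) = Pow(1238757, -1) = Rational(1, 1238757) ≈ 8.0726e-7)
Add(W, Mul(758, Mul(Mul(Add(1, 4), -3), 224))) = Add(Rational(1, 1238757), Mul(758, Mul(Mul(Add(1, 4), -3), 224))) = Add(Rational(1, 1238757), Mul(758, Mul(Mul(5, -3), 224))) = Add(Rational(1, 1238757), Mul(758, Mul(-15, 224))) = Add(Rational(1, 1238757), Mul(758, -3360)) = Add(Rational(1, 1238757), -2546880) = Rational(-3154965428159, 1238757)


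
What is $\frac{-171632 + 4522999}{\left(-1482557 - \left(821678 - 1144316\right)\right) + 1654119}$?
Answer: $\frac{4351367}{494200} \approx 8.8049$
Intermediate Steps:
$\frac{-171632 + 4522999}{\left(-1482557 - \left(821678 - 1144316\right)\right) + 1654119} = \frac{4351367}{\left(-1482557 - \left(821678 - 1144316\right)\right) + 1654119} = \frac{4351367}{\left(-1482557 - -322638\right) + 1654119} = \frac{4351367}{\left(-1482557 + 322638\right) + 1654119} = \frac{4351367}{-1159919 + 1654119} = \frac{4351367}{494200}$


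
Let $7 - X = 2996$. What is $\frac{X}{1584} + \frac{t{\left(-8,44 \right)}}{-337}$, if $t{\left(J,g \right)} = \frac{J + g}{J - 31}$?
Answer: $- \frac{13075801}{6939504} \approx -1.8843$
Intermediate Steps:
$t{\left(J,g \right)} = \frac{J + g}{-31 + J}$
$X = -2989$ ($X = 7 - 2996 = -2989$)
$\frac{X}{1584} + \frac{t{\left(-8,44 \right)}}{-337} = - \frac{2989}{1584} + \frac{\frac{1}{-31 - 8} \left(-8 + 44\right)}{-337} = \left(-2989\right) \frac{1}{1584} + \frac{1}{-39} \cdot 36 \left(- \frac{1}{337}\right) = - \frac{2989}{1584} + \left(- \frac{1}{39}\right) 36 \left(- \frac{1}{337}\right) = - \frac{2989}{1584} - - \frac{12}{4381} = - \frac{2989}{1584} + \frac{12}{4381} = - \frac{13075801}{6939504}$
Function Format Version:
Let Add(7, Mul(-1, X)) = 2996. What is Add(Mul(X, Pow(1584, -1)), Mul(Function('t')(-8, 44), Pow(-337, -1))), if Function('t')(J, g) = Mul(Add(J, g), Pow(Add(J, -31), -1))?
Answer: Rational(-13075801, 6939504) ≈ -1.8843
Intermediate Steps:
Function('t')(J, g) = Mul(Pow(Add(-31, J), -1), Add(J, g)) (Function('t')(J, g) = Mul(Add(J, g), Pow(Add(-31, J), -1)) = Mul(Pow(Add(-31, J), -1), Add(J, g)))
X = -2989 (X = Add(7, Mul(-1, 2996)) = Add(7, -2996) = -2989)
Add(Mul(X, Pow(1584, -1)), Mul(Function('t')(-8, 44), Pow(-337, -1))) = Add(Mul(-2989, Pow(1584, -1)), Mul(Mul(Pow(Add(-31, -8), -1), Add(-8, 44)), Pow(-337, -1))) = Add(Mul(-2989, Rational(1, 1584)), Mul(Mul(Pow(-39, -1), 36), Rational(-1, 337))) = Add(Rational(-2989, 1584), Mul(Mul(Rational(-1, 39), 36), Rational(-1, 337))) = Add(Rational(-2989, 1584), Mul(Rational(-12, 13), Rational(-1, 337))) = Add(Rational(-2989, 1584), Rational(12, 4381)) = Rational(-13075801, 6939504)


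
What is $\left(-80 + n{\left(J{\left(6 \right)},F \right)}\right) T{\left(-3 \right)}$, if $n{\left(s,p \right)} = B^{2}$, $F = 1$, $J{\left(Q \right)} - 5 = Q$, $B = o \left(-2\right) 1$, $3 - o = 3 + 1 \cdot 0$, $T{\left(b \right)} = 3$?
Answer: $-240$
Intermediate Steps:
$o = 0$ ($o = 3 - \left(3 + 1 \cdot 0\right) = 3 - \left(3 + 0\right) = 3 - 3 = 0$)
$B = 0$ ($B = 0 \left(-2\right) 1 = 0 \cdot 1 = 0$)
$J{\left(Q \right)} = 5 + Q$
$n{\left(s,p \right)} = 0$ ($n{\left(s,p \right)} = 0^{2} = 0$)
$\left(-80 + n{\left(J{\left(6 \right)},F \right)}\right) T{\left(-3 \right)} = \left(-80 + 0\right) 3 = \left(-80\right) 3 = -240$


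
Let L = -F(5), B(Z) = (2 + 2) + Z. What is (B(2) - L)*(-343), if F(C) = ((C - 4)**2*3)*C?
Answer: -7203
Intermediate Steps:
F(C) = 3*C*(-4 + C)**2 (F(C) = ((-4 + C)**2*3)*C = (3*(-4 + C)**2)*C = 3*C*(-4 + C)**2)
B(Z) = 4 + Z
L = -15 (L = -3*5*(-4 + 5)**2 = -3*5*1**2 = -3*5 = -1*15 = -15)
(B(2) - L)*(-343) = ((4 + 2) - 1*(-15))*(-343) = (6 + 15)*(-343) = 21*(-343) = -7203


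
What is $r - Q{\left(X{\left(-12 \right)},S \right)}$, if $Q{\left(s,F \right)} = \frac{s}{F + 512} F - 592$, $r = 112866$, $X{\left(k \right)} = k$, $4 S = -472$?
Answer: $\frac{22350518}{197} \approx 1.1345 \cdot 10^{5}$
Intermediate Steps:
$S = -118$ ($S = \frac{1}{4} \left(-472\right) = -118$)
$Q{\left(s,F \right)} = -592 + \frac{F s}{512 + F}$ ($Q{\left(s,F \right)} = \frac{s}{512 + F} F - 592 = \frac{F s}{512 + F} - 592 = -592 + \frac{F s}{512 + F}$)
$r - Q{\left(X{\left(-12 \right)},S \right)} = 112866 - \frac{-303104 - -69856 - -1416}{512 - 118} = 112866 - \frac{-303104 + 69856 + 1416}{394} = 112866 - \frac{1}{394} \left(-231832\right) = 112866 - - \frac{115916}{197} = 112866 + \frac{115916}{197} = \frac{22350518}{197}$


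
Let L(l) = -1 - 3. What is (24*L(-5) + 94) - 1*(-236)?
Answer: 234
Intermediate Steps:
L(l) = -4
(24*L(-5) + 94) - 1*(-236) = (24*(-4) + 94) - 1*(-236) = (-96 + 94) + 236 = -2 + 236 = 234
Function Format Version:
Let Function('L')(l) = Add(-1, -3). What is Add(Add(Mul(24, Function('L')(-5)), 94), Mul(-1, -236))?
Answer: 234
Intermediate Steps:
Function('L')(l) = -4
Add(Add(Mul(24, Function('L')(-5)), 94), Mul(-1, -236)) = Add(Add(Mul(24, -4), 94), Mul(-1, -236)) = Add(Add(-96, 94), 236) = Add(-2, 236) = 234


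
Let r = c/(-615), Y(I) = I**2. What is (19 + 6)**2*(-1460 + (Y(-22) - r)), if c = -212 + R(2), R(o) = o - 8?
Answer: -75057250/123 ≈ -6.1022e+5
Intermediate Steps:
R(o) = -8 + o
c = -218 (c = -212 + (-8 + 2) = -212 - 6 = -218)
r = 218/615 (r = -218/(-615) = -218*(-1/615) = 218/615 ≈ 0.35447)
(19 + 6)**2*(-1460 + (Y(-22) - r)) = (19 + 6)**2*(-1460 + ((-22)**2 - 1*218/615)) = 25**2*(-1460 + (484 - 218/615)) = 625*(-1460 + 297442/615) = 625*(-600458/615) = -75057250/123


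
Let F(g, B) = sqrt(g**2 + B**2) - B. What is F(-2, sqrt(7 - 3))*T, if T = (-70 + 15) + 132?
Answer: -154 + 154*sqrt(2) ≈ 63.789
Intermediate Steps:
F(g, B) = sqrt(B**2 + g**2) - B
T = 77 (T = -55 + 132 = 77)
F(-2, sqrt(7 - 3))*T = (sqrt((sqrt(7 - 3))**2 + (-2)**2) - sqrt(7 - 3))*77 = (sqrt((sqrt(4))**2 + 4) - sqrt(4))*77 = (sqrt(2**2 + 4) - 1*2)*77 = (sqrt(4 + 4) - 2)*77 = (sqrt(8) - 2)*77 = (2*sqrt(2) - 2)*77 = (-2 + 2*sqrt(2))*77 = -154 + 154*sqrt(2)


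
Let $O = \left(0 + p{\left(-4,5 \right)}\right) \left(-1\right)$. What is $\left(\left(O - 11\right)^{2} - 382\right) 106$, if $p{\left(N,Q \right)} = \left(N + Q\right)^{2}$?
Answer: $-25228$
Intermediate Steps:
$O = -1$ ($O = \left(0 + \left(-4 + 5\right)^{2}\right) \left(-1\right) = \left(0 + 1^{2}\right) \left(-1\right) = \left(0 + 1\right) \left(-1\right) = 1 \left(-1\right) = -1$)
$\left(\left(O - 11\right)^{2} - 382\right) 106 = \left(\left(-1 - 11\right)^{2} - 382\right) 106 = \left(\left(-12\right)^{2} - 382\right) 106 = \left(144 - 382\right) 106 = \left(-238\right) 106 = -25228$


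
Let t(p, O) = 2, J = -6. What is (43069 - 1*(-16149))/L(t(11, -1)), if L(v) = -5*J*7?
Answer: 29609/105 ≈ 281.99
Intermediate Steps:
L(v) = 210 (L(v) = -5*(-6)*7 = 30*7 = 210)
(43069 - 1*(-16149))/L(t(11, -1)) = (43069 - 1*(-16149))/210 = (43069 + 16149)*(1/210) = 59218*(1/210) = 29609/105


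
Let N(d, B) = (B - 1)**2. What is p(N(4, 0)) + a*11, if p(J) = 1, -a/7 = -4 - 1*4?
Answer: 617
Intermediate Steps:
N(d, B) = (-1 + B)**2
a = 56 (a = -7*(-4 - 1*4) = -7*(-4 - 4) = -7*(-8) = 56)
p(N(4, 0)) + a*11 = 1 + 56*11 = 1 + 616 = 617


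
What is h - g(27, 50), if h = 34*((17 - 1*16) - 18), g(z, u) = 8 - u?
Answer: -536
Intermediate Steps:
h = -578 (h = 34*((17 - 16) - 18) = 34*(1 - 18) = 34*(-17) = -578)
h - g(27, 50) = -578 - (8 - 1*50) = -578 - (8 - 50) = -578 - 1*(-42) = -578 + 42 = -536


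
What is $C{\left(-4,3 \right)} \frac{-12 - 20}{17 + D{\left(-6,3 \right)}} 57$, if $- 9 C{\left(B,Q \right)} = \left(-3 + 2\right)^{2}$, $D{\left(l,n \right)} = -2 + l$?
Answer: $\frac{608}{27} \approx 22.519$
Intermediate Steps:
$C{\left(B,Q \right)} = - \frac{1}{9}$ ($C{\left(B,Q \right)} = - \frac{\left(-3 + 2\right)^{2}}{9} = - \frac{\left(-1\right)^{2}}{9} = \left(- \frac{1}{9}\right) 1 = - \frac{1}{9}$)
$C{\left(-4,3 \right)} \frac{-12 - 20}{17 + D{\left(-6,3 \right)}} 57 = - \frac{\left(-12 - 20\right) \frac{1}{17 - 8}}{9} \cdot 57 = - \frac{\left(-32\right) \frac{1}{17 - 8}}{9} \cdot 57 = - \frac{\left(-32\right) \frac{1}{9}}{9} \cdot 57 = \left(- \frac{1}{9}\right) \left(- \frac{32}{9}\right) 57 = \frac{32}{81} \cdot 57 = \frac{608}{27}$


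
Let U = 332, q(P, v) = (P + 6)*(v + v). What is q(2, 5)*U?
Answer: 26560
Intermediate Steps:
q(P, v) = 2*v*(6 + P) (q(P, v) = (6 + P)*(2*v) = 2*v*(6 + P))
q(2, 5)*U = (2*5*(6 + 2))*332 = (2*5*8)*332 = 80*332 = 26560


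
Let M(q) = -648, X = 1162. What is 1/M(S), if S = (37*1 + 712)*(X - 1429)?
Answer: -1/648 ≈ -0.0015432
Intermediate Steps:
S = -199983 (S = (37*1 + 712)*(1162 - 1429) = (37 + 712)*(-267) = 749*(-267) = -199983)
1/M(S) = 1/(-648) = -1/648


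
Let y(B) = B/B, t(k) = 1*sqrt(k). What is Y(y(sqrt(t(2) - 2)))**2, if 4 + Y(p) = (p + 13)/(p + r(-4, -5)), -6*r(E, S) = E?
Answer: 484/25 ≈ 19.360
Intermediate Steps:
r(E, S) = -E/6
t(k) = sqrt(k)
y(B) = 1
Y(p) = -4 + (13 + p)/(2/3 + p) (Y(p) = -4 + (p + 13)/(p - 1/6*(-4)) = -4 + (13 + p)/(p + 2/3) = -4 + (13 + p)/(2/3 + p))
Y(y(sqrt(t(2) - 2)))**2 = ((31 - 9*1)/(2 + 3*1))**2 = ((31 - 9)/(2 + 3))**2 = (22/5)**2 = 484/25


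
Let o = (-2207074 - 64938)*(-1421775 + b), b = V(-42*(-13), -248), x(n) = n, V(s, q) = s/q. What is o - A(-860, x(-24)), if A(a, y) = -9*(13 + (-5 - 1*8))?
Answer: 100139140765119/31 ≈ 3.2303e+12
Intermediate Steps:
b = -273/124 (b = -42*(-13)/(-248) = 546*(-1/248) = -273/124 ≈ -2.2016)
A(a, y) = 0 (A(a, y) = -9*(13 + (-5 - 8)) = -9*(13 - 13) = -9*0 = 0)
o = 100139140765119/31 (o = (-2207074 - 64938)*(-1421775 - 273/124) = -2272012*(-176300373/124) = 100139140765119/31 ≈ 3.2303e+12)
o - A(-860, x(-24)) = 100139140765119/31 - 1*0 = 100139140765119/31 + 0 = 100139140765119/31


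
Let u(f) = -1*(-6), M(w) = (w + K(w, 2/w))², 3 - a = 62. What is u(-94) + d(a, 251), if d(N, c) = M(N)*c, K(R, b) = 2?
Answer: 815505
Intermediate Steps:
a = -59 (a = 3 - 1*62 = 3 - 62 = -59)
M(w) = (2 + w)² (M(w) = (w + 2)² = (2 + w)²)
d(N, c) = c*(2 + N)² (d(N, c) = (2 + N)²*c = c*(2 + N)²)
u(f) = 6
u(-94) + d(a, 251) = 6 + 251*(2 - 59)² = 6 + 251*(-57)² = 6 + 251*3249 = 6 + 815499 = 815505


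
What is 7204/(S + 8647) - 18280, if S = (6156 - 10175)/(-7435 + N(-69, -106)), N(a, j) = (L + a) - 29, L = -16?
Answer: -596634037582/32640111 ≈ -18279.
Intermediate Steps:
N(a, j) = -45 + a (N(a, j) = (-16 + a) - 29 = -45 + a)
S = 4019/7549 (S = (6156 - 10175)/(-7435 + (-45 - 69)) = -4019/(-7435 - 114) = -4019/(-7549) = -4019*(-1/7549) = 4019/7549 ≈ 0.53239)
7204/(S + 8647) - 18280 = 7204/(4019/7549 + 8647) - 18280 = 7204/(65280222/7549) - 18280 = 7204*(7549/65280222) - 18280 = 27191498/32640111 - 18280 = -596634037582/32640111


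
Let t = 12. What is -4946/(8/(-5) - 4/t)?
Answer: 74190/29 ≈ 2558.3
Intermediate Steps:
-4946/(8/(-5) - 4/t) = -4946/(8/(-5) - 4/12) = -4946/(8*(-⅕) - 4*1/12) = -4946/(-8/5 - ⅓) = -4946/(-29/15) = -15/29*(-4946) = 74190/29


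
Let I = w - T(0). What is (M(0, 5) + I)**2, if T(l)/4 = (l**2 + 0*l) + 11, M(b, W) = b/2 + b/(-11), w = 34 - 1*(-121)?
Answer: 12321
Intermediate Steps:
w = 155 (w = 34 + 121 = 155)
M(b, W) = 9*b/22 (M(b, W) = b*(1/2) + b*(-1/11) = b/2 - b/11 = 9*b/22)
T(l) = 44 + 4*l**2 (T(l) = 4*((l**2 + 0*l) + 11) = 4*((l**2 + 0) + 11) = 4*(l**2 + 11) = 4*(11 + l**2) = 44 + 4*l**2)
I = 111 (I = 155 - (44 + 4*0**2) = 155 - (44 + 4*0) = 155 - (44 + 0) = 155 - 1*44 = 155 - 44 = 111)
(M(0, 5) + I)**2 = ((9/22)*0 + 111)**2 = (0 + 111)**2 = 111**2 = 12321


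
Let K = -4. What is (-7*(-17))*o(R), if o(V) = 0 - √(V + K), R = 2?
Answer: -119*I*√2 ≈ -168.29*I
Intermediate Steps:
o(V) = -√(-4 + V) (o(V) = 0 - √(V - 4) = 0 - √(-4 + V) = -√(-4 + V))
(-7*(-17))*o(R) = (-7*(-17))*(-√(-4 + 2)) = 119*(-√(-2)) = 119*(-I*√2) = -119*I*√2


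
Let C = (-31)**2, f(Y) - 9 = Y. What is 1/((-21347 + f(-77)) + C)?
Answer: -1/20454 ≈ -4.8890e-5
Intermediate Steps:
f(Y) = 9 + Y
C = 961
1/((-21347 + f(-77)) + C) = 1/((-21347 + (9 - 77)) + 961) = 1/((-21347 - 68) + 961) = 1/(-21415 + 961) = 1/(-20454) = -1/20454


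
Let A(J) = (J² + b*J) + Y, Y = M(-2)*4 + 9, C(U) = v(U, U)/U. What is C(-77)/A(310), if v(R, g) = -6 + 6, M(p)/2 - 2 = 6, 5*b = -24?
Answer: 0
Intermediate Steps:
b = -24/5 (b = (⅕)*(-24) = -24/5 ≈ -4.8000)
M(p) = 16 (M(p) = 4 + 2*6 = 4 + 12 = 16)
v(R, g) = 0
C(U) = 0 (C(U) = 0/U = 0)
Y = 73 (Y = 16*4 + 9 = 64 + 9 = 73)
A(J) = 73 + J² - 24*J/5 (A(J) = (J² - 24*J/5) + 73 = 73 + J² - 24*J/5)
C(-77)/A(310) = 0/(73 + 310² - 24/5*310) = 0/(73 + 96100 - 1488) = 0/94685 = 0*(1/94685) = 0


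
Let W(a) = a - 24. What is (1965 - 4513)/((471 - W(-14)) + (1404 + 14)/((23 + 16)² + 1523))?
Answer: -3878056/775407 ≈ -5.0013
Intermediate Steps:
W(a) = -24 + a
(1965 - 4513)/((471 - W(-14)) + (1404 + 14)/((23 + 16)² + 1523)) = (1965 - 4513)/((471 - (-24 - 14)) + (1404 + 14)/((23 + 16)² + 1523)) = -2548/((471 - 1*(-38)) + 1418/(39² + 1523)) = -2548/((471 + 38) + 1418/(1521 + 1523)) = -2548/(509 + 1418/3044) = -2548/(509 + 1418*(1/3044)) = -2548/(509 + 709/1522) = -2548/775407/1522 = -2548*1522/775407 = -3878056/775407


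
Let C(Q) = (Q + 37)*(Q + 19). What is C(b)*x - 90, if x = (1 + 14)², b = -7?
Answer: 80910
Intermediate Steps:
x = 225 (x = 15² = 225)
C(Q) = (19 + Q)*(37 + Q) (C(Q) = (37 + Q)*(19 + Q) = (19 + Q)*(37 + Q))
C(b)*x - 90 = (703 + (-7)² + 56*(-7))*225 - 90 = (703 + 49 - 392)*225 - 90 = 360*225 - 90 = 81000 - 90 = 80910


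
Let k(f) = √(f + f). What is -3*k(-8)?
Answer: -12*I ≈ -12.0*I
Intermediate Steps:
k(f) = √2*√f (k(f) = √(2*f) = √2*√f)
-3*k(-8) = -3*√2*√(-8) = -3*√2*2*I*√2 = -12*I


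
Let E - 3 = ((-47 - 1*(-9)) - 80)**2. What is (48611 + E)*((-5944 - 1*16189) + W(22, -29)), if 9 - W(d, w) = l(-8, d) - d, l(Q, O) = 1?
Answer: -1382277414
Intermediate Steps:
E = 13927 (E = 3 + ((-47 - 1*(-9)) - 80)**2 = 3 + ((-47 + 9) - 80)**2 = 3 + (-38 - 80)**2 = 3 + (-118)**2 = 3 + 13924 = 13927)
W(d, w) = 8 + d (W(d, w) = 9 - (1 - d) = 9 + (-1 + d) = 8 + d)
(48611 + E)*((-5944 - 1*16189) + W(22, -29)) = (48611 + 13927)*((-5944 - 1*16189) + (8 + 22)) = 62538*((-5944 - 16189) + 30) = 62538*(-22133 + 30) = 62538*(-22103) = -1382277414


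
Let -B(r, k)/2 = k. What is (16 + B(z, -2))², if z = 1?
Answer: 400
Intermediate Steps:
B(r, k) = -2*k
(16 + B(z, -2))² = (16 - 2*(-2))² = (16 + 4)² = 20² = 400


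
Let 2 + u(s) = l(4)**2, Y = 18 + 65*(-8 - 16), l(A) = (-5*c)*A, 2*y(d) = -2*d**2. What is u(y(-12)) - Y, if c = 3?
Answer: 5140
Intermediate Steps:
y(d) = -d**2 (y(d) = (-2*d**2)/2 = -d**2)
l(A) = -15*A (l(A) = (-5*3)*A = -15*A)
Y = -1542 (Y = 18 + 65*(-24) = 18 - 1560 = -1542)
u(s) = 3598 (u(s) = -2 + (-15*4)**2 = -2 + (-60)**2 = -2 + 3600 = 3598)
u(y(-12)) - Y = 3598 - 1*(-1542) = 3598 + 1542 = 5140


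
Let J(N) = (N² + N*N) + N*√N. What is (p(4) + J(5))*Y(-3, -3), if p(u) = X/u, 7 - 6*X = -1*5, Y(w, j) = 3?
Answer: 303/2 + 15*√5 ≈ 185.04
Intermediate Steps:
J(N) = N^(3/2) + 2*N² (J(N) = (N² + N²) + N^(3/2) = 2*N² + N^(3/2) = N^(3/2) + 2*N²)
X = 2 (X = 7/6 - (-1)*5/6 = 7/6 - ⅙*(-5) = 7/6 + ⅚ = 2)
p(u) = 2/u
(p(4) + J(5))*Y(-3, -3) = (2/4 + (5^(3/2) + 2*5²))*3 = (2*(¼) + (5*√5 + 2*25))*3 = (½ + (5*√5 + 50))*3 = (½ + (50 + 5*√5))*3 = (101/2 + 5*√5)*3 = 303/2 + 15*√5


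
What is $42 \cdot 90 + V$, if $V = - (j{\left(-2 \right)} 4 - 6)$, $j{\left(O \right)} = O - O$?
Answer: $3786$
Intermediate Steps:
$j{\left(O \right)} = 0$
$V = 6$ ($V = - (0 \cdot 4 - 6) = - (0 - 6) = \left(-1\right) \left(-6\right) = 6$)
$42 \cdot 90 + V = 42 \cdot 90 + 6 = 3780 + 6 = 3786$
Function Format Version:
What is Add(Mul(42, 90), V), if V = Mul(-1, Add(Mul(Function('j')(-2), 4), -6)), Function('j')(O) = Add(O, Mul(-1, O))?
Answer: 3786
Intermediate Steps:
Function('j')(O) = 0
V = 6 (V = Mul(-1, Add(Mul(0, 4), -6)) = Mul(-1, Add(0, -6)) = Mul(-1, -6) = 6)
Add(Mul(42, 90), V) = Add(Mul(42, 90), 6) = Add(3780, 6) = 3786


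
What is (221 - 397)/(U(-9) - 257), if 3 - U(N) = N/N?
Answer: 176/255 ≈ 0.69020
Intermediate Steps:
U(N) = 2 (U(N) = 3 - N/N = 3 - 1*1 = 3 - 1 = 2)
(221 - 397)/(U(-9) - 257) = (221 - 397)/(2 - 257) = -176/(-255) = -176*(-1/255) = 176/255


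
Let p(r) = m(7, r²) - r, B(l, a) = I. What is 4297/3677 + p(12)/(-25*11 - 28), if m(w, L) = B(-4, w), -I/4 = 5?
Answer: 1419655/1114131 ≈ 1.2742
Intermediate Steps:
I = -20 (I = -4*5 = -20)
B(l, a) = -20
m(w, L) = -20
p(r) = -20 - r
4297/3677 + p(12)/(-25*11 - 28) = 4297/3677 + (-20 - 1*12)/(-25*11 - 28) = 4297*(1/3677) + (-20 - 12)/(-275 - 28) = 4297/3677 - 32/(-303) = 4297/3677 - 32*(-1/303) = 4297/3677 + 32/303 = 1419655/1114131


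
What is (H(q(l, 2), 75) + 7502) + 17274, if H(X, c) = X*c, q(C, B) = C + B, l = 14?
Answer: 25976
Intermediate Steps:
q(C, B) = B + C
(H(q(l, 2), 75) + 7502) + 17274 = ((2 + 14)*75 + 7502) + 17274 = (16*75 + 7502) + 17274 = (1200 + 7502) + 17274 = 8702 + 17274 = 25976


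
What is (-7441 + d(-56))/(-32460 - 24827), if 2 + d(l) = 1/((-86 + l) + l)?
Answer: 1473715/11342826 ≈ 0.12992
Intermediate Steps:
d(l) = -2 + 1/(-86 + 2*l) (d(l) = -2 + 1/((-86 + l) + l) = -2 + 1/(-86 + 2*l))
(-7441 + d(-56))/(-32460 - 24827) = (-7441 + (173 - 4*(-56))/(2*(-43 - 56)))/(-32460 - 24827) = (-7441 + (½)*(173 + 224)/(-99))/(-57287) = (-7441 + (½)*(-1/99)*397)*(-1/57287) = (-7441 - 397/198)*(-1/57287) = -1473715/198*(-1/57287) = 1473715/11342826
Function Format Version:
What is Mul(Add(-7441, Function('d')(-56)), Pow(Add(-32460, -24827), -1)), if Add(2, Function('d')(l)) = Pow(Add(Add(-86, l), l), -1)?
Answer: Rational(1473715, 11342826) ≈ 0.12992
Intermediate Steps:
Function('d')(l) = Add(-2, Pow(Add(-86, Mul(2, l)), -1)) (Function('d')(l) = Add(-2, Pow(Add(Add(-86, l), l), -1)) = Add(-2, Pow(Add(-86, Mul(2, l)), -1)))
Mul(Add(-7441, Function('d')(-56)), Pow(Add(-32460, -24827), -1)) = Mul(Add(-7441, Mul(Rational(1, 2), Pow(Add(-43, -56), -1), Add(173, Mul(-4, -56)))), Pow(Add(-32460, -24827), -1)) = Mul(Add(-7441, Mul(Rational(1, 2), Pow(-99, -1), Add(173, 224))), Pow(-57287, -1)) = Mul(Add(-7441, Mul(Rational(1, 2), Rational(-1, 99), 397)), Rational(-1, 57287)) = Mul(Add(-7441, Rational(-397, 198)), Rational(-1, 57287)) = Mul(Rational(-1473715, 198), Rational(-1, 57287)) = Rational(1473715, 11342826)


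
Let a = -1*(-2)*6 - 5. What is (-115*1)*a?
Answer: -805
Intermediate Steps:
a = 7 (a = 2*6 - 5 = 12 - 5 = 7)
(-115*1)*a = -115*1*7 = -115*7 = -805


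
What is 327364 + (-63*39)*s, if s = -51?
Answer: 452671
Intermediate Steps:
327364 + (-63*39)*s = 327364 - 63*39*(-51) = 327364 - 2457*(-51) = 327364 + 125307 = 452671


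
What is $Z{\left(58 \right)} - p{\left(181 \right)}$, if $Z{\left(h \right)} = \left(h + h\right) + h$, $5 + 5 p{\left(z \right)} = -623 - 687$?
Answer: $437$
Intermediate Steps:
$p{\left(z \right)} = -263$ ($p{\left(z \right)} = -1 + \frac{-623 - 687}{5} = -1 + \frac{1}{5} \left(-1310\right) = -1 - 262 = -263$)
$Z{\left(h \right)} = 3 h$ ($Z{\left(h \right)} = 2 h + h = 3 h$)
$Z{\left(58 \right)} - p{\left(181 \right)} = 3 \cdot 58 - -263 = 174 + 263 = 437$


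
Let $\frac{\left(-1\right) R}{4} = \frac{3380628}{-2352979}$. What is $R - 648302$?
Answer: $- \frac{1525427469146}{2352979} \approx -6.483 \cdot 10^{5}$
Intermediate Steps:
$R = \frac{13522512}{2352979}$ ($R = - 4 \frac{3380628}{-2352979} = - 4 \cdot 3380628 \left(- \frac{1}{2352979}\right) = \left(-4\right) \left(- \frac{3380628}{2352979}\right) = \frac{13522512}{2352979} \approx 5.747$)
$R - 648302 = \frac{13522512}{2352979} - 648302 = - \frac{1525427469146}{2352979}$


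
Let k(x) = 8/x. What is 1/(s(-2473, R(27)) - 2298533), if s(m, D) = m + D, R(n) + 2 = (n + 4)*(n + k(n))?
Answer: -27/62104369 ≈ -4.3475e-7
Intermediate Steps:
R(n) = -2 + (4 + n)*(n + 8/n) (R(n) = -2 + (n + 4)*(n + 8/n) = -2 + (4 + n)*(n + 8/n))
s(m, D) = D + m
1/(s(-2473, R(27)) - 2298533) = 1/(((6 + 27² + 4*27 + 32/27) - 2473) - 2298533) = 1/(((6 + 729 + 108 + 32*(1/27)) - 2473) - 2298533) = 1/(((6 + 729 + 108 + 32/27) - 2473) - 2298533) = 1/((22793/27 - 2473) - 2298533) = 1/(-43978/27 - 2298533) = 1/(-62104369/27) = -27/62104369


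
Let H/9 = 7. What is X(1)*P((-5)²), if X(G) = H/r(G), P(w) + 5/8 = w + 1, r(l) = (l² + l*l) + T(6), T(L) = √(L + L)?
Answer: -12789/32 + 12789*√3/32 ≈ 292.57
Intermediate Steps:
H = 63 (H = 9*7 = 63)
T(L) = √2*√L (T(L) = √(2*L) = √2*√L)
r(l) = 2*√3 + 2*l² (r(l) = (l² + l*l) + √2*√6 = (l² + l²) + 2*√3 = 2*l² + 2*√3 = 2*√3 + 2*l²)
P(w) = 3/8 + w (P(w) = -5/8 + (w + 1) = -5/8 + (1 + w) = 3/8 + w)
X(G) = 63/(2*√3 + 2*G²)
X(1)*P((-5)²) = (63/(2*(√3 + 1²)))*(3/8 + (-5)²) = (63/(2*(√3 + 1)))*(3/8 + 25) = (63/(2*(1 + √3)))*(203/8) = 12789/(16*(1 + √3))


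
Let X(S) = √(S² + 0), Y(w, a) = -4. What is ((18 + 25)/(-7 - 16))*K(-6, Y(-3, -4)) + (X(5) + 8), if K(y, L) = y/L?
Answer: 469/46 ≈ 10.196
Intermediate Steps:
X(S) = √(S²)
((18 + 25)/(-7 - 16))*K(-6, Y(-3, -4)) + (X(5) + 8) = ((18 + 25)/(-7 - 16))*(-6/(-4)) + (√(5²) + 8) = (43/(-23))*(-6*(-¼)) + (√25 + 8) = (43*(-1/23))*(3/2) + (5 + 8) = -43/23*3/2 + 13 = -129/46 + 13 = 469/46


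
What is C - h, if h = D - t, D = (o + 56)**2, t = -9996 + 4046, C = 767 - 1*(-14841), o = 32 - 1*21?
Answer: 5169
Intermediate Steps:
o = 11 (o = 32 - 21 = 11)
C = 15608 (C = 767 + 14841 = 15608)
t = -5950
D = 4489 (D = (11 + 56)**2 = 67**2 = 4489)
h = 10439 (h = 4489 - 1*(-5950) = 4489 + 5950 = 10439)
C - h = 15608 - 1*10439 = 15608 - 10439 = 5169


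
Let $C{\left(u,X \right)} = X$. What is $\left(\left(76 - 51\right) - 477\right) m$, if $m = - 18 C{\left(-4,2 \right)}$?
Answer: $16272$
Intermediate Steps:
$m = -36$ ($m = \left(-18\right) 2 = -36$)
$\left(\left(76 - 51\right) - 477\right) m = \left(\left(76 - 51\right) - 477\right) \left(-36\right) = \left(25 - 477\right) \left(-36\right) = \left(-452\right) \left(-36\right) = 16272$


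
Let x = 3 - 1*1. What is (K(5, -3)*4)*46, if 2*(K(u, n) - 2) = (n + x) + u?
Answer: 736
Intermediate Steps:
x = 2 (x = 3 - 1 = 2)
K(u, n) = 3 + n/2 + u/2 (K(u, n) = 2 + ((n + 2) + u)/2 = 2 + ((2 + n) + u)/2 = 2 + (2 + n + u)/2 = 2 + (1 + n/2 + u/2) = 3 + n/2 + u/2)
(K(5, -3)*4)*46 = ((3 + (½)*(-3) + (½)*5)*4)*46 = ((3 - 3/2 + 5/2)*4)*46 = (4*4)*46 = 16*46 = 736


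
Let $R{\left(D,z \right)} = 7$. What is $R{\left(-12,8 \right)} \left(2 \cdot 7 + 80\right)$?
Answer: $658$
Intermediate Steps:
$R{\left(-12,8 \right)} \left(2 \cdot 7 + 80\right) = 7 \left(2 \cdot 7 + 80\right) = 7 \left(14 + 80\right) = 7 \cdot 94 = 658$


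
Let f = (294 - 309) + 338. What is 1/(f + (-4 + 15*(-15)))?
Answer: 1/94 ≈ 0.010638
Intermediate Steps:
f = 323 (f = -15 + 338 = 323)
1/(f + (-4 + 15*(-15))) = 1/(323 + (-4 + 15*(-15))) = 1/(323 + (-4 - 225)) = 1/(323 - 229) = 1/94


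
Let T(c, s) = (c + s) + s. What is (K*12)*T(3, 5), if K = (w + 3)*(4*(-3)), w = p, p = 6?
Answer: -16848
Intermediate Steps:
w = 6
T(c, s) = c + 2*s
K = -108 (K = (6 + 3)*(4*(-3)) = 9*(-12) = -108)
(K*12)*T(3, 5) = (-108*12)*(3 + 2*5) = -1296*(3 + 10) = -1296*13 = -16848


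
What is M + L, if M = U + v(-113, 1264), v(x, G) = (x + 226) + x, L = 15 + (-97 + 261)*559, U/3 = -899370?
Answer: -2606419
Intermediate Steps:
U = -2698110 (U = 3*(-899370) = -2698110)
L = 91691 (L = 15 + 164*559 = 15 + 91676 = 91691)
v(x, G) = 226 + 2*x (v(x, G) = (226 + x) + x = 226 + 2*x)
M = -2698110 (M = -2698110 + (226 + 2*(-113)) = -2698110 + (226 - 226) = -2698110 + 0 = -2698110)
M + L = -2698110 + 91691 = -2606419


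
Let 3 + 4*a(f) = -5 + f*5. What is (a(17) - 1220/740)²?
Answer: 6786025/21904 ≈ 309.81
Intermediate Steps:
a(f) = -2 + 5*f/4 (a(f) = -¾ + (-5 + f*5)/4 = -¾ + (-5 + 5*f)/4 = -¾ + (-5/4 + 5*f/4) = -2 + 5*f/4)
(a(17) - 1220/740)² = ((-2 + (5/4)*17) - 1220/740)² = ((-2 + 85/4) - 1220*1/740)² = (77/4 - 61/37)² = (2605/148)² = 6786025/21904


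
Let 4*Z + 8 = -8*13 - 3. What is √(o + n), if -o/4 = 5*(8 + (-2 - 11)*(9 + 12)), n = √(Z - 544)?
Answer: √(21200 + 2*I*√2291)/2 ≈ 72.801 + 0.16437*I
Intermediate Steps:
Z = -115/4 (Z = -2 + (-8*13 - 3)/4 = -2 + (-104 - 3)/4 = -2 + (¼)*(-107) = -2 - 107/4 = -115/4 ≈ -28.750)
n = I*√2291/2 (n = √(-115/4 - 544) = √(-2291/4) = I*√2291/2 ≈ 23.932*I)
o = 5300 (o = -20*(8 + (-2 - 11)*(9 + 12)) = -20*(8 - 13*21) = -20*(8 - 273) = -20*(-265) = -4*(-1325) = 5300)
√(o + n) = √(5300 + I*√2291/2)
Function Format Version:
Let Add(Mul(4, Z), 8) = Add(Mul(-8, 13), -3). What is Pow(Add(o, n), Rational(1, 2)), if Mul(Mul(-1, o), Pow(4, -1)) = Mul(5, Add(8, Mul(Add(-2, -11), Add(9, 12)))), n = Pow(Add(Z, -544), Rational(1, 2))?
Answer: Mul(Rational(1, 2), Pow(Add(21200, Mul(2, I, Pow(2291, Rational(1, 2)))), Rational(1, 2))) ≈ Add(72.801, Mul(0.16437, I))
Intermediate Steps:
Z = Rational(-115, 4) (Z = Add(-2, Mul(Rational(1, 4), Add(Mul(-8, 13), -3))) = Add(-2, Mul(Rational(1, 4), Add(-104, -3))) = Add(-2, Mul(Rational(1, 4), -107)) = Add(-2, Rational(-107, 4)) = Rational(-115, 4) ≈ -28.750)
n = Mul(Rational(1, 2), I, Pow(2291, Rational(1, 2))) (n = Pow(Add(Rational(-115, 4), -544), Rational(1, 2)) = Pow(Rational(-2291, 4), Rational(1, 2)) = Mul(Rational(1, 2), I, Pow(2291, Rational(1, 2))) ≈ Mul(23.932, I))
o = 5300 (o = Mul(-4, Mul(5, Add(8, Mul(Add(-2, -11), Add(9, 12))))) = Mul(-4, Mul(5, Add(8, Mul(-13, 21)))) = Mul(-4, Mul(5, Add(8, -273))) = Mul(-4, Mul(5, -265)) = Mul(-4, -1325) = 5300)
Pow(Add(o, n), Rational(1, 2)) = Pow(Add(5300, Mul(Rational(1, 2), I, Pow(2291, Rational(1, 2)))), Rational(1, 2))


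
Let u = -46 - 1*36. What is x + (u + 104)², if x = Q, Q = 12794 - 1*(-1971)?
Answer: 15249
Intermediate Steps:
u = -82 (u = -46 - 36 = -82)
Q = 14765 (Q = 12794 + 1971 = 14765)
x = 14765
x + (u + 104)² = 14765 + (-82 + 104)² = 14765 + 22² = 14765 + 484 = 15249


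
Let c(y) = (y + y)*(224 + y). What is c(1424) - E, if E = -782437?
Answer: 5475941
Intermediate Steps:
c(y) = 2*y*(224 + y) (c(y) = (2*y)*(224 + y) = 2*y*(224 + y))
c(1424) - E = 2*1424*(224 + 1424) - 1*(-782437) = 2*1424*1648 + 782437 = 4693504 + 782437 = 5475941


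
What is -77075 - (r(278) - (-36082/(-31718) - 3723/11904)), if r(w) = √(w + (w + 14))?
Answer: -4850163156731/62928512 - √570 ≈ -77098.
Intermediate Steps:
r(w) = √(14 + 2*w) (r(w) = √(w + (14 + w)) = √(14 + 2*w))
-77075 - (r(278) - (-36082/(-31718) - 3723/11904)) = -77075 - (√(14 + 2*278) - (-36082/(-31718) - 3723/11904)) = -77075 - (√(14 + 556) - (-36082*(-1/31718) - 3723*1/11904)) = -77075 - (√570 - (18041/15859 - 1241/3968)) = -77075 - (√570 - 1*51905669/62928512) = -77075 - (√570 - 51905669/62928512) = -77075 - (-51905669/62928512 + √570) = -77075 + (51905669/62928512 - √570) = -4850163156731/62928512 - √570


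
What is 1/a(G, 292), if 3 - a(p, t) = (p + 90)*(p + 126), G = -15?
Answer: -1/8322 ≈ -0.00012016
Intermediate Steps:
a(p, t) = 3 - (90 + p)*(126 + p) (a(p, t) = 3 - (p + 90)*(p + 126) = 3 - (90 + p)*(126 + p))
1/a(G, 292) = 1/(-11337 - 1*(-15)² - 216*(-15)) = 1/(-11337 - 1*225 + 3240) = 1/(-11337 - 225 + 3240) = 1/(-8322) = -1/8322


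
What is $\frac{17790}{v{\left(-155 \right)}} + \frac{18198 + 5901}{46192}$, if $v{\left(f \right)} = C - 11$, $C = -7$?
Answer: $- \frac{136886983}{138576} \approx -987.81$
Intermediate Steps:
$v{\left(f \right)} = -18$ ($v{\left(f \right)} = -7 - 11 = -18$)
$\frac{17790}{v{\left(-155 \right)}} + \frac{18198 + 5901}{46192} = \frac{17790}{-18} + \frac{18198 + 5901}{46192} = 17790 \left(- \frac{1}{18}\right) + 24099 \cdot \frac{1}{46192} = - \frac{2965}{3} + \frac{24099}{46192} = - \frac{136886983}{138576}$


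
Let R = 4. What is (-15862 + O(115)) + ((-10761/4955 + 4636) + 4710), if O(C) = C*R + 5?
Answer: -29993466/4955 ≈ -6053.2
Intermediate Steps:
O(C) = 5 + 4*C (O(C) = C*4 + 5 = 4*C + 5 = 5 + 4*C)
(-15862 + O(115)) + ((-10761/4955 + 4636) + 4710) = (-15862 + (5 + 4*115)) + ((-10761/4955 + 4636) + 4710) = (-15862 + (5 + 460)) + ((-10761*1/4955 + 4636) + 4710) = (-15862 + 465) + ((-10761/4955 + 4636) + 4710) = -15397 + (22960619/4955 + 4710) = -15397 + 46298669/4955 = -29993466/4955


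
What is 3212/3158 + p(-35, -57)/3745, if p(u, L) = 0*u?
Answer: 1606/1579 ≈ 1.0171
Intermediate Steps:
p(u, L) = 0
3212/3158 + p(-35, -57)/3745 = 3212/3158 + 0/3745 = 3212*(1/3158) + 0*(1/3745) = 1606/1579 + 0 = 1606/1579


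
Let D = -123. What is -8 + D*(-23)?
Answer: 2821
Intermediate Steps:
-8 + D*(-23) = -8 - 123*(-23) = -8 + 2829 = 2821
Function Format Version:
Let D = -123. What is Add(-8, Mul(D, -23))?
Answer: 2821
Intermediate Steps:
Add(-8, Mul(D, -23)) = Add(-8, Mul(-123, -23)) = Add(-8, 2829) = 2821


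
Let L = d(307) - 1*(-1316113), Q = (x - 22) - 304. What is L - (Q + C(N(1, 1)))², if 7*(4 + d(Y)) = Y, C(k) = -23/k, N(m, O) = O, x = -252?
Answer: 6684663/7 ≈ 9.5495e+5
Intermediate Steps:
Q = -578 (Q = (-252 - 22) - 304 = -274 - 304 = -578)
d(Y) = -4 + Y/7
L = 9213070/7 (L = (-4 + (⅐)*307) - 1*(-1316113) = (-4 + 307/7) + 1316113 = 279/7 + 1316113 = 9213070/7 ≈ 1.3162e+6)
L - (Q + C(N(1, 1)))² = 9213070/7 - (-578 - 23/1)² = 9213070/7 - (-578 - 23*1)² = 9213070/7 - (-578 - 23)² = 9213070/7 - 1*(-601)² = 9213070/7 - 1*361201 = 9213070/7 - 361201 = 6684663/7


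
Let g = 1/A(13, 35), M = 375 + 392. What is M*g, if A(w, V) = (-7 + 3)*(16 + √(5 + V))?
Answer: -767/54 + 767*√10/432 ≈ -8.5892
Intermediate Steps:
M = 767
A(w, V) = -64 - 4*√(5 + V) (A(w, V) = -4*(16 + √(5 + V)) = -64 - 4*√(5 + V))
g = 1/(-64 - 8*√10) (g = 1/(-64 - 4*√(5 + 35)) = 1/(-64 - 8*√10) ≈ -0.011198)
M*g = 767*(-1/54 + √10/432) = -767/54 + 767*√10/432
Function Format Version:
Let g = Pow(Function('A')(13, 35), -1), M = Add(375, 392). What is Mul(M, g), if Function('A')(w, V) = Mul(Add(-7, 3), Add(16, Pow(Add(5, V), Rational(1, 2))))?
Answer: Add(Rational(-767, 54), Mul(Rational(767, 432), Pow(10, Rational(1, 2)))) ≈ -8.5892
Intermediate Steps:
M = 767
Function('A')(w, V) = Add(-64, Mul(-4, Pow(Add(5, V), Rational(1, 2)))) (Function('A')(w, V) = Mul(-4, Add(16, Pow(Add(5, V), Rational(1, 2)))) = Add(-64, Mul(-4, Pow(Add(5, V), Rational(1, 2)))))
g = Pow(Add(-64, Mul(-8, Pow(10, Rational(1, 2)))), -1) (g = Pow(Add(-64, Mul(-4, Pow(Add(5, 35), Rational(1, 2)))), -1) = Pow(Add(-64, Mul(-4, Pow(40, Rational(1, 2)))), -1) = Pow(Add(-64, Mul(-4, Mul(2, Pow(10, Rational(1, 2))))), -1) = Pow(Add(-64, Mul(-8, Pow(10, Rational(1, 2)))), -1) ≈ -0.011198)
Mul(M, g) = Mul(767, Add(Rational(-1, 54), Mul(Rational(1, 432), Pow(10, Rational(1, 2))))) = Add(Rational(-767, 54), Mul(Rational(767, 432), Pow(10, Rational(1, 2))))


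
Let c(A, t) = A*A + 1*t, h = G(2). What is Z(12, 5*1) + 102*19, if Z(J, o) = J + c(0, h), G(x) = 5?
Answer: 1955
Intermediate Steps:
h = 5
c(A, t) = t + A**2 (c(A, t) = A**2 + t = t + A**2)
Z(J, o) = 5 + J (Z(J, o) = J + (5 + 0**2) = J + (5 + 0) = J + 5 = 5 + J)
Z(12, 5*1) + 102*19 = (5 + 12) + 102*19 = 17 + 1938 = 1955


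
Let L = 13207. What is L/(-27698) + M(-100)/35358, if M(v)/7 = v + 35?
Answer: -119893924/244836471 ≈ -0.48969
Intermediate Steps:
M(v) = 245 + 7*v (M(v) = 7*(v + 35) = 7*(35 + v) = 245 + 7*v)
L/(-27698) + M(-100)/35358 = 13207/(-27698) + (245 + 7*(-100))/35358 = 13207*(-1/27698) + (245 - 700)*(1/35358) = -13207/27698 - 455*1/35358 = -13207/27698 - 455/35358 = -119893924/244836471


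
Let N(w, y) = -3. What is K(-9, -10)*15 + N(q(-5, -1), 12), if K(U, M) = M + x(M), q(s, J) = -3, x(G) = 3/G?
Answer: -315/2 ≈ -157.50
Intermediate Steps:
K(U, M) = M + 3/M
K(-9, -10)*15 + N(q(-5, -1), 12) = (-10 + 3/(-10))*15 - 3 = (-10 + 3*(-⅒))*15 - 3 = (-10 - 3/10)*15 - 3 = -103/10*15 - 3 = -309/2 - 3 = -315/2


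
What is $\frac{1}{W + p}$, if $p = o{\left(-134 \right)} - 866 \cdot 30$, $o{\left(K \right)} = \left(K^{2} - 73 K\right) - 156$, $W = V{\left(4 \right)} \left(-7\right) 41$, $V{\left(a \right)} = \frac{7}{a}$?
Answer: $\frac{4}{4399} \approx 0.0009093$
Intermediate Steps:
$W = - \frac{2009}{4}$ ($W = \frac{7}{4} \left(-7\right) 41 = \left(- \frac{49}{4}\right) 41 = - \frac{2009}{4} \approx -502.25$)
$o{\left(K \right)} = -156 + K^{2} - 73 K$
$p = 1602$ ($p = \left(-156 + \left(-134\right)^{2} - -9782\right) - 866 \cdot 30 = \left(-156 + 17956 + 9782\right) - 25980 = 27582 - 25980 = 1602$)
$\frac{1}{W + p} = \frac{1}{- \frac{2009}{4} + 1602} = \frac{1}{\frac{4399}{4}} = \frac{4}{4399}$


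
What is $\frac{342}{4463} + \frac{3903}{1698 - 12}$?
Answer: $\frac{5998567}{2508206} \approx 2.3916$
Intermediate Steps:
$\frac{342}{4463} + \frac{3903}{1698 - 12} = 342 \cdot \frac{1}{4463} + \frac{3903}{1698 - 12} = \frac{342}{4463} + \frac{3903}{1686} = \frac{342}{4463} + 3903 \cdot \frac{1}{1686} = \frac{342}{4463} + \frac{1301}{562} = \frac{5998567}{2508206}$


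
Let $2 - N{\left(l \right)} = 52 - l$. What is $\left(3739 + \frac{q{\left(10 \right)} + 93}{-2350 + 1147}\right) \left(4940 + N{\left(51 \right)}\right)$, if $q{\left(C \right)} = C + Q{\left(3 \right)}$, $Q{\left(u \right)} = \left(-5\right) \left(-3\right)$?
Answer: $\frac{7408039653}{401} \approx 1.8474 \cdot 10^{7}$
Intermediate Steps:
$Q{\left(u \right)} = 15$
$q{\left(C \right)} = 15 + C$ ($q{\left(C \right)} = C + 15 = 15 + C$)
$N{\left(l \right)} = -50 + l$ ($N{\left(l \right)} = 2 - \left(52 - l\right) = 2 + \left(-52 + l\right) = -50 + l$)
$\left(3739 + \frac{q{\left(10 \right)} + 93}{-2350 + 1147}\right) \left(4940 + N{\left(51 \right)}\right) = \left(3739 + \frac{\left(15 + 10\right) + 93}{-2350 + 1147}\right) \left(4940 + \left(-50 + 51\right)\right) = \left(3739 + \frac{25 + 93}{-1203}\right) \left(4940 + 1\right) = \left(3739 + 118 \left(- \frac{1}{1203}\right)\right) 4941 = \left(3739 - \frac{118}{1203}\right) 4941 = \frac{4497899}{1203} \cdot 4941 = \frac{7408039653}{401}$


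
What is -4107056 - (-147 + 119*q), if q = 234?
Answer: -4134755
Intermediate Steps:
-4107056 - (-147 + 119*q) = -4107056 - (-147 + 119*234) = -4107056 - (-147 + 27846) = -4107056 - 1*27699 = -4107056 - 27699 = -4134755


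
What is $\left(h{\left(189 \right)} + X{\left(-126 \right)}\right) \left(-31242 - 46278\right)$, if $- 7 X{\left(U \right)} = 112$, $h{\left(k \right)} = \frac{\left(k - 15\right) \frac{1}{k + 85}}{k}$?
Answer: $\frac{3567651280}{2877} \approx 1.2401 \cdot 10^{6}$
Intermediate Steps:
$h{\left(k \right)} = \frac{-15 + k}{k \left(85 + k\right)}$ ($h{\left(k \right)} = \frac{\left(-15 + k\right) \frac{1}{85 + k}}{k} = \frac{\frac{1}{85 + k} \left(-15 + k\right)}{k} = \frac{-15 + k}{k \left(85 + k\right)}$)
$X{\left(U \right)} = -16$ ($X{\left(U \right)} = \left(- \frac{1}{7}\right) 112 = -16$)
$\left(h{\left(189 \right)} + X{\left(-126 \right)}\right) \left(-31242 - 46278\right) = \left(\frac{-15 + 189}{189 \left(85 + 189\right)} - 16\right) \left(-31242 - 46278\right) = \left(\frac{1}{189} \cdot \frac{1}{274} \cdot 174 - 16\right) \left(-77520\right) = \left(\frac{29}{8631} - 16\right) \left(-77520\right) = \left(- \frac{138067}{8631}\right) \left(-77520\right) = \frac{3567651280}{2877}$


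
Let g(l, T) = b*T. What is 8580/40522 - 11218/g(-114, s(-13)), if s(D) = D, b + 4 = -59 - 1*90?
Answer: -218755088/40299129 ≈ -5.4283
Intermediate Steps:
b = -153 (b = -4 + (-59 - 1*90) = -4 + (-59 - 90) = -4 - 149 = -153)
g(l, T) = -153*T
8580/40522 - 11218/g(-114, s(-13)) = 8580/40522 - 11218/((-153*(-13))) = 8580*(1/40522) - 11218/1989 = 4290/20261 - 11218*1/1989 = 4290/20261 - 11218/1989 = -218755088/40299129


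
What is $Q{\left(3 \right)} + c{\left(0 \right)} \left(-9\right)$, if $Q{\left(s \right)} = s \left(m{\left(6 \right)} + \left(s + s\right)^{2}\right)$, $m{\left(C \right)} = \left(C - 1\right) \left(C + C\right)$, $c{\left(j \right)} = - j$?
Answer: $288$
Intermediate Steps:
$m{\left(C \right)} = 2 C \left(-1 + C\right)$ ($m{\left(C \right)} = \left(-1 + C\right) 2 C = 2 C \left(-1 + C\right)$)
$Q{\left(s \right)} = s \left(60 + 4 s^{2}\right)$ ($Q{\left(s \right)} = s \left(2 \cdot 6 \left(-1 + 6\right) + \left(s + s\right)^{2}\right) = s \left(2 \cdot 6 \cdot 5 + \left(2 s\right)^{2}\right) = s \left(60 + 4 s^{2}\right)$)
$Q{\left(3 \right)} + c{\left(0 \right)} \left(-9\right) = 4 \cdot 3 \left(15 + 3^{2}\right) + \left(-1\right) 0 \left(-9\right) = 4 \cdot 3 \left(15 + 9\right) + 0 \left(-9\right) = 4 \cdot 3 \cdot 24 + 0 = 288 + 0 = 288$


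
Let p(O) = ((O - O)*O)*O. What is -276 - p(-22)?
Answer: -276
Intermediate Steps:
p(O) = 0 (p(O) = (0*O)*O = 0*O = 0)
-276 - p(-22) = -276 - 1*0 = -276 + 0 = -276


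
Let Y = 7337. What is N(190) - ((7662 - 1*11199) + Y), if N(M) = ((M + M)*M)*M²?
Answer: 2606416200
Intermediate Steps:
N(M) = 2*M⁴ (N(M) = ((2*M)*M)*M² = (2*M²)*M² = 2*M⁴)
N(190) - ((7662 - 1*11199) + Y) = 2*190⁴ - ((7662 - 1*11199) + 7337) = 2*1303210000 - ((7662 - 11199) + 7337) = 2606420000 - (-3537 + 7337) = 2606420000 - 1*3800 = 2606420000 - 3800 = 2606416200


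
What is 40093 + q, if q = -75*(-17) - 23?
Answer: 41345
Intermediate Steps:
q = 1252 (q = 1275 - 23 = 1252)
40093 + q = 40093 + 1252 = 41345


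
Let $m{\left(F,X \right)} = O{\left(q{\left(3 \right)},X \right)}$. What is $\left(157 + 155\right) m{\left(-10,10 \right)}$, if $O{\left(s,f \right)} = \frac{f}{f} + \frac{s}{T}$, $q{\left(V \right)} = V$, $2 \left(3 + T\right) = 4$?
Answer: $-624$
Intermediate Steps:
$T = -1$ ($T = -3 + \frac{1}{2} \cdot 4 = -3 + 2 = -1$)
$O{\left(s,f \right)} = 1 - s$ ($O{\left(s,f \right)} = \frac{f}{f} + \frac{s}{-1} = 1 + s \left(-1\right) = 1 - s$)
$m{\left(F,X \right)} = -2$ ($m{\left(F,X \right)} = 1 - 3 = -2$)
$\left(157 + 155\right) m{\left(-10,10 \right)} = \left(157 + 155\right) \left(-2\right) = 312 \left(-2\right) = -624$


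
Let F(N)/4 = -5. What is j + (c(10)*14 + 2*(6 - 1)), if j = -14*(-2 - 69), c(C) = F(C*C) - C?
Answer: 584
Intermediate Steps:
F(N) = -20 (F(N) = 4*(-5) = -20)
c(C) = -20 - C
j = 994 (j = -14*(-71) = -1*(-994) = 994)
j + (c(10)*14 + 2*(6 - 1)) = 994 + ((-20 - 1*10)*14 + 2*(6 - 1)) = 994 + ((-20 - 10)*14 + 2*5) = 994 + (-30*14 + 10) = 994 + (-420 + 10) = 994 - 410 = 584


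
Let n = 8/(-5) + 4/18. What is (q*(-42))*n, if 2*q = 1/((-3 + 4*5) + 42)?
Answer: 434/885 ≈ 0.49040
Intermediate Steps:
q = 1/118 (q = 1/(2*((-3 + 4*5) + 42)) = 1/(2*((-3 + 20) + 42)) = 1/(2*(17 + 42)) = (1/2)/59 = (1/2)*(1/59) = 1/118 ≈ 0.0084746)
n = -62/45 (n = 8*(-1/5) + 4*(1/18) = -8/5 + 2/9 = -62/45 ≈ -1.3778)
(q*(-42))*n = ((1/118)*(-42))*(-62/45) = -21/59*(-62/45) = 434/885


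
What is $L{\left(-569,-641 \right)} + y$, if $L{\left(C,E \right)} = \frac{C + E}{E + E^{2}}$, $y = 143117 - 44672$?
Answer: $\frac{4038607559}{41024} \approx 98445.0$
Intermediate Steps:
$y = 98445$
$L{\left(C,E \right)} = \frac{C + E}{E + E^{2}}$
$L{\left(-569,-641 \right)} + y = \frac{-569 - 641}{\left(-641\right) \left(1 - 641\right)} + 98445 = \left(- \frac{1}{641}\right) \frac{1}{-640} \left(-1210\right) + 98445 = \left(- \frac{1}{641}\right) \left(- \frac{1}{640}\right) \left(-1210\right) + 98445 = - \frac{121}{41024} + 98445 = \frac{4038607559}{41024}$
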